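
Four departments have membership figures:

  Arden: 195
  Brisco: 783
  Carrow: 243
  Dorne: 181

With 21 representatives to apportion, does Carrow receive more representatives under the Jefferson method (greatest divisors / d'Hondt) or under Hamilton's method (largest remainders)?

Jefferson

Jefferson: Arden 3, Brisco 12, Carrow 4, Dorne 2.
Hamilton: Arden 3, Brisco 12, Carrow 3, Dorne 3.
Carrow gets 4 under Jefferson and 3 under Hamilton.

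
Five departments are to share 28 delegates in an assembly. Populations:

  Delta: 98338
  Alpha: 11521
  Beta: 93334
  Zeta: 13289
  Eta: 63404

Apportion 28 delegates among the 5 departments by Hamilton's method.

Delta 10, Alpha 1, Beta 9, Zeta 1, Eta 7

Total 279886; standard divisor 279886/28 ≈ 9995.929.
Standard quotas: Delta 9.8378, Alpha 1.1526, Beta 9.3372, Zeta 1.3294, Eta 6.3430.
Lower quotas: Delta 9, Alpha 1, Beta 9, Zeta 1, Eta 6 (sum 26, leaving 2 seats).
Remainders in descending order: Delta 0.8378, Eta 0.3430, Beta 0.3372, Zeta 0.3294, Alpha 0.1526.
The surplus seats go to Delta, Eta.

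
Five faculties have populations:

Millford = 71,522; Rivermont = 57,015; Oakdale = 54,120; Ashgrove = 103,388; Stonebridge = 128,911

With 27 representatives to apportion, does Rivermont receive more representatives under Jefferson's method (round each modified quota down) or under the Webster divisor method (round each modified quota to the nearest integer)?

Jefferson: Millford 5, Rivermont 3, Oakdale 3, Ashgrove 7, Stonebridge 9.
Webster: Millford 5, Rivermont 4, Oakdale 3, Ashgrove 7, Stonebridge 8.
Rivermont gets 3 under Jefferson and 4 under Webster.

Webster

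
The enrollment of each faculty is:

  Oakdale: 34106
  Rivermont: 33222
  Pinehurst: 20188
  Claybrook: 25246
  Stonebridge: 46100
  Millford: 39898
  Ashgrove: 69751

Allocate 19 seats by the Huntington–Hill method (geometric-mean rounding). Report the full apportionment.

With divisor 14099: modified quotas Oakdale 2.419, Rivermont 2.356, Pinehurst 1.432, Claybrook 1.791, Stonebridge 3.270, Millford 2.830, Ashgrove 4.947.
Geometric-mean thresholds: Oakdale √(2·3)=2.449, Rivermont √(2·3)=2.449, Pinehurst √(1·2)=1.414, Claybrook √(1·2)=1.414, Stonebridge √(3·4)=3.464, Millford √(2·3)=2.449, Ashgrove √(4·5)=4.472.
Each quota rounded against its threshold gives Oakdale 2, Rivermont 2, Pinehurst 2, Claybrook 2, Stonebridge 3, Millford 3, Ashgrove 5 (total 19).

Oakdale 2, Rivermont 2, Pinehurst 2, Claybrook 2, Stonebridge 3, Millford 3, Ashgrove 5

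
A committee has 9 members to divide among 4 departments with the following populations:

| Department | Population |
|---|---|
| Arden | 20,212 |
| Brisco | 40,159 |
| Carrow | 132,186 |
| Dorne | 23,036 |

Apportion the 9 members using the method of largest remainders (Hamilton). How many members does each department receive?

Arden 1, Brisco 2, Carrow 5, Dorne 1

Total 215593; standard divisor 215593/9 ≈ 23954.778.
Standard quotas: Arden 0.8438, Brisco 1.6765, Carrow 5.5181, Dorne 0.9616.
Lower quotas: Arden 0, Brisco 1, Carrow 5, Dorne 0 (sum 6, leaving 3 seats).
Remainders in descending order: Dorne 0.9616, Arden 0.8438, Brisco 0.6765, Carrow 0.5181.
The surplus seats go to Dorne, Arden, Brisco.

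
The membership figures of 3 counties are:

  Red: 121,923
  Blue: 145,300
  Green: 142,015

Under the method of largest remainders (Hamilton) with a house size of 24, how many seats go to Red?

Standard divisor: 409238 ÷ 24 ≈ 17051.583.
Standard quotas: Red 7.1502, Blue 8.5212, Green 8.3286.
Lower quotas: Red 7, Blue 8, Green 8 (sum 23, leaving 1 seat).
Remainders in descending order: Blue 0.5212, Green 0.3286, Red 0.1502.
The surplus seat goes to Blue.
Red receives 7.

7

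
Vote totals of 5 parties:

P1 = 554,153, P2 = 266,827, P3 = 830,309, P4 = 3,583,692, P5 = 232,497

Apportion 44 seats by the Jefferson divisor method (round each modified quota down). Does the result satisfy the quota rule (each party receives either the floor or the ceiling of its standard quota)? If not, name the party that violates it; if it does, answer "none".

Standard quotas: P1 4.460, P2 2.147, P3 6.682, P4 28.840, P5 1.871.
Jefferson allocation: P1 4, P2 2, P3 7, P4 30, P5 1.
P4 has quota 28.840 (lower 28, upper 29) but receives 30 — outside the quota interval.

P4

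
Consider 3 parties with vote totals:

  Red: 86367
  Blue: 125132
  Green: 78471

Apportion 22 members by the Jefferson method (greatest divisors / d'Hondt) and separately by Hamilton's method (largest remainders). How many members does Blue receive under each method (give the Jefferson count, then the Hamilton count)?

Jefferson: Red 6, Blue 10, Green 6.
Hamilton: Red 7, Blue 9, Green 6.
Blue gets 10 under Jefferson and 9 under Hamilton.

10 and 9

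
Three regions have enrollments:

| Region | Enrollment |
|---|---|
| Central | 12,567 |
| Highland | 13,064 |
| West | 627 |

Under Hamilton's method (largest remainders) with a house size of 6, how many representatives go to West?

0

The standard divisor is 26258/6 ≈ 4376.333.
Standard quotas: Central 2.8716, Highland 2.9851, West 0.1433.
Lower quotas: Central 2, Highland 2, West 0 (sum 4, leaving 2 seats).
Remainders in descending order: Highland 0.9851, Central 0.8716, West 0.1433.
The surplus seats go to Highland, Central.
West receives 0.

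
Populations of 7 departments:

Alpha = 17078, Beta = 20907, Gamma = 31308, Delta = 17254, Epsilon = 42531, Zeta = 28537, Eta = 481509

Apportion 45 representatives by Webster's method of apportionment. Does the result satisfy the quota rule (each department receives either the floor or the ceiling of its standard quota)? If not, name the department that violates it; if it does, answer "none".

Eta

Standard quotas: Alpha 1.202, Beta 1.472, Gamma 2.204, Delta 1.215, Epsilon 2.995, Zeta 2.009, Eta 33.903.
Webster allocation: Alpha 1, Beta 1, Gamma 2, Delta 1, Epsilon 3, Zeta 2, Eta 35.
Eta has quota 33.903 (lower 33, upper 34) but receives 35 — outside the quota interval.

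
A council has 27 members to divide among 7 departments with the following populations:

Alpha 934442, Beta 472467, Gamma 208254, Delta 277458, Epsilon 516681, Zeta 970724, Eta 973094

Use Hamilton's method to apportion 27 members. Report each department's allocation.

The standard divisor is 4353120/27 ≈ 161226.667.
Standard quotas: Alpha 5.7958, Beta 2.9305, Gamma 1.2917, Delta 1.7209, Epsilon 3.2047, Zeta 6.0209, Eta 6.0356.
Lower quotas: Alpha 5, Beta 2, Gamma 1, Delta 1, Epsilon 3, Zeta 6, Eta 6 (sum 24, leaving 3 seats).
Remainders in descending order: Beta 0.9305, Alpha 0.7958, Delta 0.7209, Gamma 0.2917, Epsilon 0.2047, Eta 0.0356, Zeta 0.0209.
Largest remainders: Beta, Alpha, Delta receive the extra seats.

Alpha 6; Beta 3; Gamma 1; Delta 2; Epsilon 3; Zeta 6; Eta 6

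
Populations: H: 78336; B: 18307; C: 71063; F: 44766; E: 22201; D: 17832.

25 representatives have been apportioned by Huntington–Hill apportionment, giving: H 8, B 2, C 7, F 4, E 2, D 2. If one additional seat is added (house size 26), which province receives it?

Priority for the next seat is population ÷ (√(s·(s+1))).
Priorities: H 9231.986, B 7473.801, C 9496.193, F 10009.982, E 9063.520, D 7279.884.
Highest priority: F.

F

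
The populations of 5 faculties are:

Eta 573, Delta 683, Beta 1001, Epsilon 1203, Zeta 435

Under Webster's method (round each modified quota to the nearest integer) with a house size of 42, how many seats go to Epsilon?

Standard divisor 3895/42 ≈ 92.738; standard quotas: Eta 6.179, Delta 7.365, Beta 10.794, Epsilon 12.972, Zeta 4.691.
Rounding to the nearest integer gives Eta 6, Delta 7, Beta 11, Epsilon 13, Zeta 5 — total 42, matching the house size, so no adjustment is needed.
Epsilon receives 13.

13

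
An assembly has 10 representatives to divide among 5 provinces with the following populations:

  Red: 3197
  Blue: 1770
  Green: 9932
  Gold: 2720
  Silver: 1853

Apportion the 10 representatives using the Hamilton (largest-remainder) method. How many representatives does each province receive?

Red=2, Blue=1, Green=5, Gold=1, Silver=1

Total 19472; standard divisor 19472/10 ≈ 1947.2.
Standard quotas: Red 1.6418, Blue 0.9090, Green 5.1007, Gold 1.3969, Silver 0.9516.
Lower quotas: Red 1, Blue 0, Green 5, Gold 1, Silver 0 (sum 7, leaving 3 seats).
Remainders in descending order: Silver 0.9516, Blue 0.9090, Red 0.6418, Gold 0.3969, Green 0.1007.
Largest remainders: Silver, Blue, Red receive the extra seats.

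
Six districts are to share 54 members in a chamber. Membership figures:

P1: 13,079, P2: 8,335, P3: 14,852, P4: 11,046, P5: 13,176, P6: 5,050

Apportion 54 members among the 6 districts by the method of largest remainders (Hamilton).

Total 65538; standard divisor 65538/54 ≈ 1213.667.
Standard quotas: P1 10.7764, P2 6.8676, P3 12.2373, P4 9.1013, P5 10.8564, P6 4.1609.
Lower quotas: P1 10, P2 6, P3 12, P4 9, P5 10, P6 4 (sum 51, leaving 3 seats).
Remainders in descending order: P2 0.8676, P5 0.8564, P1 0.7764, P3 0.2373, P6 0.1609, P4 0.1013.
The surplus seats go to P2, P5, P1.

P1 11, P2 7, P3 12, P4 9, P5 11, P6 4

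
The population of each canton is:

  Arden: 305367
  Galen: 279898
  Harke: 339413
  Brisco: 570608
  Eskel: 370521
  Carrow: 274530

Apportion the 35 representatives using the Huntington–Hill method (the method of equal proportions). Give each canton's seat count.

With divisor 61677: modified quotas Arden 4.951, Galen 4.538, Harke 5.503, Brisco 9.252, Eskel 6.007, Carrow 4.451.
Geometric-mean thresholds: Arden √(4·5)=4.472, Galen √(4·5)=4.472, Harke √(5·6)=5.477, Brisco √(9·10)=9.487, Eskel √(6·7)=6.481, Carrow √(4·5)=4.472.
Each quota rounded against its threshold gives Arden 5, Galen 5, Harke 6, Brisco 9, Eskel 6, Carrow 4 (total 35).

Arden=5, Galen=5, Harke=6, Brisco=9, Eskel=6, Carrow=4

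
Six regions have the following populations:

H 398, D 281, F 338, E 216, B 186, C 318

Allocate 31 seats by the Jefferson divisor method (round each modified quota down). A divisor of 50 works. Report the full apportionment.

With modified divisor 50: modified quotas H 7.960, D 5.620, F 6.760, E 4.320, B 3.720, C 6.360.
Rounding down: H 7, D 5, F 6, E 4, B 3, C 6 (total 31).

H: 7; D: 5; F: 6; E: 4; B: 3; C: 6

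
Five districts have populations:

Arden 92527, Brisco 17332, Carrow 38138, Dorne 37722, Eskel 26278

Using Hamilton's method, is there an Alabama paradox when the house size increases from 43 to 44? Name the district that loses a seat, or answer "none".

none

At 43 seats: Arden 19, Brisco 3, Carrow 8, Dorne 8, Eskel 5.
At 44 seats: Arden 19, Brisco 4, Carrow 8, Dorne 8, Eskel 5.
No district's allocation decreased.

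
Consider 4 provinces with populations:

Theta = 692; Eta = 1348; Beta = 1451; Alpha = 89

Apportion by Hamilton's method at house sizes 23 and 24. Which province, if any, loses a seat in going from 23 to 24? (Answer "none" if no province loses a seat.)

At 23 seats: Theta 4, Eta 9, Beta 9, Alpha 1.
At 24 seats: Theta 5, Eta 9, Beta 10, Alpha 0.
Alpha drops from 1 to 0.

Alpha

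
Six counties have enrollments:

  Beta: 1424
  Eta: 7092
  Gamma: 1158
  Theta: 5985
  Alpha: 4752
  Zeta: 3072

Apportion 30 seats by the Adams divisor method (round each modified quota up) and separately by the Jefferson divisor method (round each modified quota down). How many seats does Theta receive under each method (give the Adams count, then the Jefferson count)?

Adams: Beta 2, Eta 9, Gamma 2, Theta 7, Alpha 6, Zeta 4.
Jefferson: Beta 2, Eta 9, Gamma 1, Theta 8, Alpha 6, Zeta 4.
Theta gets 7 under Adams and 8 under Jefferson.

7 and 8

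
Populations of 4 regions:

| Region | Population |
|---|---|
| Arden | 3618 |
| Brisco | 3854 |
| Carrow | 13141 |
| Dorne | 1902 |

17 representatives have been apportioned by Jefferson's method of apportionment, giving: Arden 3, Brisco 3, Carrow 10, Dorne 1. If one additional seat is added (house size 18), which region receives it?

Carrow

Priority for the next seat is population ÷ (current seats + 1).
Priorities: Arden 904.500, Brisco 963.500, Carrow 1194.636, Dorne 951.000.
Highest priority: Carrow.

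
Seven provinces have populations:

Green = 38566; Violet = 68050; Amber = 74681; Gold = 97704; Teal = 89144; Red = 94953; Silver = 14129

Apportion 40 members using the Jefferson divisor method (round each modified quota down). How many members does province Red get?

8

Standard divisor 477227/40 ≈ 11930.675; standard quotas: Green 3.233, Violet 5.704, Amber 6.260, Gold 8.189, Teal 7.472, Red 7.959, Silver 1.184.
Rounding down gives 3, 5, 6, 8, 7, 7, 1 = 37 seats, so the divisor must be adjusted.
With modified divisor 11000: modified quotas Green 3.506, Violet 6.186, Amber 6.789, Gold 8.882, Teal 8.104, Red 8.632, Silver 1.284.
Rounding down: Green 3, Violet 6, Amber 6, Gold 8, Teal 8, Red 8, Silver 1 (total 40).
Red receives 8.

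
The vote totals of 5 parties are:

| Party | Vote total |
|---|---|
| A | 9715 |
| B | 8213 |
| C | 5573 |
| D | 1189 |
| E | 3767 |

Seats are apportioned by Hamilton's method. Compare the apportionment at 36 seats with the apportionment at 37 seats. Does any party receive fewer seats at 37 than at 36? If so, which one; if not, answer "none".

At 36 seats: A 12, B 10, C 7, D 2, E 5.
At 37 seats: A 13, B 11, C 7, D 1, E 5.
D drops from 2 to 1.

D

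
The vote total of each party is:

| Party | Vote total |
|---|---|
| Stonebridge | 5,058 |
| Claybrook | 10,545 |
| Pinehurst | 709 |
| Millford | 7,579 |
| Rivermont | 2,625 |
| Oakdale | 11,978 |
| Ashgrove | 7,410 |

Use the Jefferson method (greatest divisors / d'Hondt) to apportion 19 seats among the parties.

Standard divisor 45904/19 ≈ 2416; standard quotas: Stonebridge 2.094, Claybrook 4.365, Pinehurst 0.293, Millford 3.137, Rivermont 1.087, Oakdale 4.958, Ashgrove 3.067.
Rounding down gives 2, 4, 0, 3, 1, 4, 3 = 17 seats, so the divisor must be adjusted.
With modified divisor 2100: modified quotas Stonebridge 2.409, Claybrook 5.021, Pinehurst 0.338, Millford 3.609, Rivermont 1.250, Oakdale 5.704, Ashgrove 3.529.
Rounding down: Stonebridge 2, Claybrook 5, Pinehurst 0, Millford 3, Rivermont 1, Oakdale 5, Ashgrove 3 (total 19).

Stonebridge: 2, Claybrook: 5, Pinehurst: 0, Millford: 3, Rivermont: 1, Oakdale: 5, Ashgrove: 3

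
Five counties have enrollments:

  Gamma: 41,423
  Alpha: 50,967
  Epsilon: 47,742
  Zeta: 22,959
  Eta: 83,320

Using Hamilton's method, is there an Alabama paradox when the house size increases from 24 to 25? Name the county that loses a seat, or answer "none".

none

At 24 seats: Gamma 4, Alpha 5, Epsilon 5, Zeta 2, Eta 8.
At 25 seats: Gamma 4, Alpha 5, Epsilon 5, Zeta 2, Eta 9.
No county's allocation decreased.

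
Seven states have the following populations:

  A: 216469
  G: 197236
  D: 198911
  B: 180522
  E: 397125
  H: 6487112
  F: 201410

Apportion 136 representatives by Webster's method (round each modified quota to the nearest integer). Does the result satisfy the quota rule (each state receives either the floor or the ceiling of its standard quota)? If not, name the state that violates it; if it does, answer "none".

H

Standard quotas: A 3.737, G 3.405, D 3.434, B 3.116, E 6.855, H 111.978, F 3.477.
Webster allocation: A 4, G 3, D 3, B 3, E 7, H 113, F 3.
H has quota 111.978 (lower 111, upper 112) but receives 113 — outside the quota interval.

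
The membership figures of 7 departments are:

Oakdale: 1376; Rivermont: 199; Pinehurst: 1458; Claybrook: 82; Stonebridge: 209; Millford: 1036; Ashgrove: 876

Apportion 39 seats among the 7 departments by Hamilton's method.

Standard divisor: 5236 ÷ 39 ≈ 134.256.
Standard quotas: Oakdale 10.249, Rivermont 1.482, Pinehurst 10.860, Claybrook 0.611, Stonebridge 1.557, Millford 7.717, Ashgrove 6.525.
Lower quotas: Oakdale 10, Rivermont 1, Pinehurst 10, Claybrook 0, Stonebridge 1, Millford 7, Ashgrove 6 (sum 35, leaving 4 seats).
Remainders in descending order: Pinehurst 0.860, Millford 0.717, Claybrook 0.611, Stonebridge 0.557, Ashgrove 0.525, Rivermont 0.482, Oakdale 0.249.
The surplus seats go to Pinehurst, Millford, Claybrook, Stonebridge.

Oakdale=10, Rivermont=1, Pinehurst=11, Claybrook=1, Stonebridge=2, Millford=8, Ashgrove=6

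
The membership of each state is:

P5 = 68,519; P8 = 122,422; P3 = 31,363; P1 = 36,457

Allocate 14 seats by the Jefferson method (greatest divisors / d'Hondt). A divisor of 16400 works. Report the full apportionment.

With modified divisor 16400: modified quotas P5 4.178, P8 7.465, P3 1.912, P1 2.223.
Rounding down: P5 4, P8 7, P3 1, P1 2 (total 14).

P5: 4, P8: 7, P3: 1, P1: 2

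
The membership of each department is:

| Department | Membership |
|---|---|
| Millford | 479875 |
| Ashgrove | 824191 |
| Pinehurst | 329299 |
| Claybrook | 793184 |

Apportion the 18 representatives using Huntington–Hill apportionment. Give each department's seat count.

Millford: 4, Ashgrove: 6, Pinehurst: 2, Claybrook: 6

With divisor 136482: modified quotas Millford 3.516, Ashgrove 6.039, Pinehurst 2.413, Claybrook 5.812.
Geometric-mean thresholds: Millford √(3·4)=3.464, Ashgrove √(6·7)=6.481, Pinehurst √(2·3)=2.449, Claybrook √(5·6)=5.477.
Each quota rounded against its threshold gives Millford 4, Ashgrove 6, Pinehurst 2, Claybrook 6 (total 18).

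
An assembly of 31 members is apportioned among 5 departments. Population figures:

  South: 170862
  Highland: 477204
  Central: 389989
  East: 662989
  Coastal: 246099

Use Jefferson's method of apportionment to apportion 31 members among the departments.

Standard divisor 1947143/31 ≈ 62811.065; standard quotas: South 2.720, Highland 7.597, Central 6.209, East 10.555, Coastal 3.918.
Rounding down gives 2, 7, 6, 10, 3 = 28 seats, so the divisor must be adjusted.
With modified divisor 58300: modified quotas South 2.931, Highland 8.185, Central 6.689, East 11.372, Coastal 4.221.
Rounding down: South 2, Highland 8, Central 6, East 11, Coastal 4 (total 31).

South 2, Highland 8, Central 6, East 11, Coastal 4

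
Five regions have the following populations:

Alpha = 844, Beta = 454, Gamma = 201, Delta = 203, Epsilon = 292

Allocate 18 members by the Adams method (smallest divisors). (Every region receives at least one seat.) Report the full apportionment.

Standard divisor 1994/18 ≈ 110.778; standard quotas: Alpha 7.619, Beta 4.098, Gamma 1.814, Delta 1.832, Epsilon 2.636.
Rounding up gives 8, 5, 2, 2, 3 = 20 seats, so the divisor must be adjusted.
With modified divisor 130: modified quotas Alpha 6.492, Beta 3.492, Gamma 1.546, Delta 1.562, Epsilon 2.246.
Rounding up: Alpha 7, Beta 4, Gamma 2, Delta 2, Epsilon 3 (total 18).

Alpha=7, Beta=4, Gamma=2, Delta=2, Epsilon=3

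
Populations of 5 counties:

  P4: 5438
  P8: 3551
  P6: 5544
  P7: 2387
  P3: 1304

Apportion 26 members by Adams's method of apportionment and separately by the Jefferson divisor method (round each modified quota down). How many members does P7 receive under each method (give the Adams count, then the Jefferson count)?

4 and 3

Adams: P4 7, P8 5, P6 8, P7 4, P3 2.
Jefferson: P4 8, P8 5, P6 8, P7 3, P3 2.
P7 gets 4 under Adams and 3 under Jefferson.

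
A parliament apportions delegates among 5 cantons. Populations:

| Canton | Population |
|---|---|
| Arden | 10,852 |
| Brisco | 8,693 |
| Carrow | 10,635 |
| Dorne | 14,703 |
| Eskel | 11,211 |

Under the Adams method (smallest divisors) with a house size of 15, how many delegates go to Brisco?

Standard divisor 56094/15 ≈ 3739.6; standard quotas: Arden 2.902, Brisco 2.325, Carrow 2.844, Dorne 3.932, Eskel 2.998.
Rounding up gives 3, 3, 3, 4, 3 = 16 seats, so the divisor must be adjusted.
With modified divisor 4600: modified quotas Arden 2.359, Brisco 1.890, Carrow 2.312, Dorne 3.196, Eskel 2.437.
Rounding up: Arden 3, Brisco 2, Carrow 3, Dorne 4, Eskel 3 (total 15).
Brisco receives 2.

2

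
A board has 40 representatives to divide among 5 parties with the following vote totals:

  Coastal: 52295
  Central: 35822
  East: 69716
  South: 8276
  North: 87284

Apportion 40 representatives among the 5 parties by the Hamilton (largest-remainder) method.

Coastal=8; Central=6; East=11; South=1; North=14

Standard divisor: 253393 ÷ 40 ≈ 6334.825.
Standard quotas: Coastal 8.2552, Central 5.6548, East 11.0052, South 1.3064, North 13.7784.
Lower quotas: Coastal 8, Central 5, East 11, South 1, North 13 (sum 38, leaving 2 seats).
Remainders in descending order: North 0.7784, Central 0.6548, South 0.3064, Coastal 0.2552, East 0.0052.
The surplus seats go to North, Central.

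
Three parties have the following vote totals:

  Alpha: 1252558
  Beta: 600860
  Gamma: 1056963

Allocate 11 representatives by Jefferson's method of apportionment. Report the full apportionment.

Standard divisor 2910381/11 ≈ 264580.091; standard quotas: Alpha 4.734, Beta 2.271, Gamma 3.995.
Rounding down gives 4, 2, 3 = 9 seats, so the divisor must be adjusted.
With modified divisor 231000: modified quotas Alpha 5.422, Beta 2.601, Gamma 4.576.
Rounding down: Alpha 5, Beta 2, Gamma 4 (total 11).

Alpha: 5; Beta: 2; Gamma: 4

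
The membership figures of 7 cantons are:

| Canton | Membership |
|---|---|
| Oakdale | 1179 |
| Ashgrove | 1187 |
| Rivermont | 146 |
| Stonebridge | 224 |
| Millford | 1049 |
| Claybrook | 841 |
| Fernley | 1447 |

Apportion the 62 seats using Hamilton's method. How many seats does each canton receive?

Oakdale 12; Ashgrove 12; Rivermont 1; Stonebridge 2; Millford 11; Claybrook 9; Fernley 15

The standard divisor is 6073/62 ≈ 97.952.
Standard quotas: Oakdale 12.037, Ashgrove 12.118, Rivermont 1.491, Stonebridge 2.287, Millford 10.709, Claybrook 8.586, Fernley 14.773.
Lower quotas: Oakdale 12, Ashgrove 12, Rivermont 1, Stonebridge 2, Millford 10, Claybrook 8, Fernley 14 (sum 59, leaving 3 seats).
Remainders in descending order: Fernley 0.773, Millford 0.709, Claybrook 0.586, Rivermont 0.491, Stonebridge 0.287, Ashgrove 0.118, Oakdale 0.037.
Largest remainders: Fernley, Millford, Claybrook receive the extra seats.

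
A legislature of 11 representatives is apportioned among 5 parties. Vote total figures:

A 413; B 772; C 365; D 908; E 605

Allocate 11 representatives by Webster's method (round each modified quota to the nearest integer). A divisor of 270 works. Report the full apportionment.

With modified divisor 270: modified quotas A 1.530, B 2.859, C 1.352, D 3.363, E 2.241.
Rounding to the nearest integer: A 2, B 3, C 1, D 3, E 2 (total 11).

A=2; B=3; C=1; D=3; E=2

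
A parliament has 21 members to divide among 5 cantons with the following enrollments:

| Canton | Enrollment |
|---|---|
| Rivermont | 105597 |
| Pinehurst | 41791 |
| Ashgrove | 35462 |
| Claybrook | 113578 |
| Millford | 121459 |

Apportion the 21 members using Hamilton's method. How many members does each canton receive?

Standard divisor: 417887 ÷ 21 ≈ 19899.381.
Standard quotas: Rivermont 5.3065, Pinehurst 2.1001, Ashgrove 1.7821, Claybrook 5.7076, Millford 6.1037.
Lower quotas: Rivermont 5, Pinehurst 2, Ashgrove 1, Claybrook 5, Millford 6 (sum 19, leaving 2 seats).
Remainders in descending order: Ashgrove 0.7821, Claybrook 0.7076, Rivermont 0.3065, Millford 0.1037, Pinehurst 0.1001.
The surplus seats go to Ashgrove, Claybrook.

Rivermont: 5, Pinehurst: 2, Ashgrove: 2, Claybrook: 6, Millford: 6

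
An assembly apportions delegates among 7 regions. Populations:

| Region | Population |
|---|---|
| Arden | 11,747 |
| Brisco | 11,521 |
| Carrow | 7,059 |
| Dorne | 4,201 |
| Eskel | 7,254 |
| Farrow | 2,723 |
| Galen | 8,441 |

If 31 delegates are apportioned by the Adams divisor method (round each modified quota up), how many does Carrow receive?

Standard divisor 52946/31 ≈ 1707.935; standard quotas: Arden 6.878, Brisco 6.746, Carrow 4.133, Dorne 2.460, Eskel 4.247, Farrow 1.594, Galen 4.942.
Rounding up gives 7, 7, 5, 3, 5, 2, 5 = 34 seats, so the divisor must be adjusted.
With modified divisor 1940: modified quotas Arden 6.055, Brisco 5.939, Carrow 3.639, Dorne 2.165, Eskel 3.739, Farrow 1.404, Galen 4.351.
Rounding up: Arden 7, Brisco 6, Carrow 4, Dorne 3, Eskel 4, Farrow 2, Galen 5 (total 31).
Carrow receives 4.

4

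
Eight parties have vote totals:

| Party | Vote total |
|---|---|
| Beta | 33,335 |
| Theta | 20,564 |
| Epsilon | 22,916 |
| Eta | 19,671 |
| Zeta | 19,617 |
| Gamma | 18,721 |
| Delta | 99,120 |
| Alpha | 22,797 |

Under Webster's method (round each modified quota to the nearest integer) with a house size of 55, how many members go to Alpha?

5

Standard divisor 256741/55 ≈ 4668.018; standard quotas: Beta 7.141, Theta 4.405, Epsilon 4.909, Eta 4.214, Zeta 4.202, Gamma 4.010, Delta 21.234, Alpha 4.884.
Rounding to the nearest integer gives 7, 4, 5, 4, 4, 4, 21, 5 = 54 seats, so the divisor must be adjusted.
With modified divisor 4600: modified quotas Beta 7.247, Theta 4.470, Epsilon 4.982, Eta 4.276, Zeta 4.265, Gamma 4.070, Delta 21.548, Alpha 4.956.
Rounding to the nearest integer: Beta 7, Theta 4, Epsilon 5, Eta 4, Zeta 4, Gamma 4, Delta 22, Alpha 5 (total 55).
Alpha receives 5.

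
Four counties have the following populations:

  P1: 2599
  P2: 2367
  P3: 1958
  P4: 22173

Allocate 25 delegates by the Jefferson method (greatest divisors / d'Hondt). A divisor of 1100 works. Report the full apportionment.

With modified divisor 1100: modified quotas P1 2.363, P2 2.152, P3 1.780, P4 20.157.
Rounding down: P1 2, P2 2, P3 1, P4 20 (total 25).

P1=2; P2=2; P3=1; P4=20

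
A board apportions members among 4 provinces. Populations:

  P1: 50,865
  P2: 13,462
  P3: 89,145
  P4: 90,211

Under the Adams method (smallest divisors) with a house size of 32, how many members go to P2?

Standard divisor 243683/32 ≈ 7615.094; standard quotas: P1 6.679, P2 1.768, P3 11.706, P4 11.846.
Rounding up gives 7, 2, 12, 12 = 33 seats, so the divisor must be adjusted.
With modified divisor 8150: modified quotas P1 6.241, P2 1.652, P3 10.938, P4 11.069.
Rounding up: P1 7, P2 2, P3 11, P4 12 (total 32).
P2 receives 2.

2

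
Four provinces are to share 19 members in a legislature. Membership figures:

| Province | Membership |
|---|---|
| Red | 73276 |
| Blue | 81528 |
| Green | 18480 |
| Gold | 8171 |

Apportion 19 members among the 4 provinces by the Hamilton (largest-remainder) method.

Total 181455; standard divisor 181455/19 ≈ 9550.263.
Standard quotas: Red 7.6727, Blue 8.5367, Green 1.9350, Gold 0.8556.
Lower quotas: Red 7, Blue 8, Green 1, Gold 0 (sum 16, leaving 3 seats).
Remainders in descending order: Green 0.9350, Gold 0.8556, Red 0.6727, Blue 0.5367.
The surplus seats go to Green, Gold, Red.

Red: 8, Blue: 8, Green: 2, Gold: 1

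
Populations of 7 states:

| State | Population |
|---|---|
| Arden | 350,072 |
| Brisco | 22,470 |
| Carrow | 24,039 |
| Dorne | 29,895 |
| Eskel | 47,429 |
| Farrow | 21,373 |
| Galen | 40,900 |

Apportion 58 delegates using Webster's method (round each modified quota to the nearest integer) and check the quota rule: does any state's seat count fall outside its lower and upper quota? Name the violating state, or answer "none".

Arden

Standard quotas: Arden 37.868, Brisco 2.431, Carrow 2.600, Dorne 3.234, Eskel 5.131, Farrow 2.312, Galen 4.424.
Webster allocation: Arden 39, Brisco 2, Carrow 3, Dorne 3, Eskel 5, Farrow 2, Galen 4.
Arden has quota 37.868 (lower 37, upper 38) but receives 39 — outside the quota interval.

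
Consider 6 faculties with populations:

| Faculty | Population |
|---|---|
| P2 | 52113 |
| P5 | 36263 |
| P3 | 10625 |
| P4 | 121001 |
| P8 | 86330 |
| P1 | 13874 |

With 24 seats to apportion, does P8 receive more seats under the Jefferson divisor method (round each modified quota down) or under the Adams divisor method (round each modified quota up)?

Jefferson

Jefferson: P2 4, P5 2, P3 0, P4 10, P8 7, P1 1.
Adams: P2 4, P5 3, P3 1, P4 9, P8 6, P1 1.
P8 gets 7 under Jefferson and 6 under Adams.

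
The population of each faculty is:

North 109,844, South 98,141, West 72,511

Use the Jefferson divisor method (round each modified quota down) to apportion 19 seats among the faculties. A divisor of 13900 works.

North 7; South 7; West 5

With modified divisor 13900: modified quotas North 7.902, South 7.061, West 5.217.
Rounding down: North 7, South 7, West 5 (total 19).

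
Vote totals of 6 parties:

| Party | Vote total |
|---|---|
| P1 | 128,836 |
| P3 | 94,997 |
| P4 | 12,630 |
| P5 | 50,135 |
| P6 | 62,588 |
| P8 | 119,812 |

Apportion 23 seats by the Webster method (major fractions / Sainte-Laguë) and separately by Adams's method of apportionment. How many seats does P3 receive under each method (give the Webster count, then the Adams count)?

Webster: P1 6, P3 5, P4 1, P5 2, P6 3, P8 6.
Adams: P1 6, P3 4, P4 1, P5 3, P6 3, P8 6.
P3 gets 5 under Webster and 4 under Adams.

5 and 4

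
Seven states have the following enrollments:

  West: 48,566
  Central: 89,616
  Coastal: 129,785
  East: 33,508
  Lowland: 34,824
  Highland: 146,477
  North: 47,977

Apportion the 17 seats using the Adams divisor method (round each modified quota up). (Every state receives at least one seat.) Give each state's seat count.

Standard divisor 530753/17 ≈ 31220.765; standard quotas: West 1.556, Central 2.870, Coastal 4.157, East 1.073, Lowland 1.115, Highland 4.692, North 1.537.
Rounding up gives 2, 3, 5, 2, 2, 5, 2 = 21 seats, so the divisor must be adjusted.
With modified divisor 39900: modified quotas West 1.217, Central 2.246, Coastal 3.253, East 0.840, Lowland 0.873, Highland 3.671, North 1.202.
Rounding up: West 2, Central 3, Coastal 4, East 1, Lowland 1, Highland 4, North 2 (total 17).

West=2; Central=3; Coastal=4; East=1; Lowland=1; Highland=4; North=2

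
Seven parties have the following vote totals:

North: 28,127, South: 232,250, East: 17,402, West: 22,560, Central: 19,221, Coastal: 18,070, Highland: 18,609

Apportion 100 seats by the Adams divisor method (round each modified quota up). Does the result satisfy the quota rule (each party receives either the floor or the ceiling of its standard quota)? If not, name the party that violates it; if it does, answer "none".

South

Standard quotas: North 7.896, South 65.195, East 4.885, West 6.333, Central 5.396, Coastal 5.072, Highland 5.224.
Adams allocation: North 8, South 63, East 5, West 7, Central 6, Coastal 5, Highland 6.
South has quota 65.195 (lower 65, upper 66) but receives 63 — outside the quota interval.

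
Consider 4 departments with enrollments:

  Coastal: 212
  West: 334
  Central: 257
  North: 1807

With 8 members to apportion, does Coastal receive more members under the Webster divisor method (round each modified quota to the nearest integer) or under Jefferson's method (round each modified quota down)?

Webster

Webster: Coastal 1, West 1, Central 1, North 5.
Jefferson: Coastal 0, West 1, Central 0, North 7.
Coastal gets 1 under Webster and 0 under Jefferson.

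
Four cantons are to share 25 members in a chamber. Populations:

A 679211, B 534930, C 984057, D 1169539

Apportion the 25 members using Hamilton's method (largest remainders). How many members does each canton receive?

A 5, B 4, C 7, D 9

Total 3367737; standard divisor 3367737/25 ≈ 134709.48.
Standard quotas: A 5.0420, B 3.9710, C 7.3050, D 8.6819.
Lower quotas: A 5, B 3, C 7, D 8 (sum 23, leaving 2 seats).
Remainders in descending order: B 0.9710, D 0.6819, C 0.3050, A 0.0420.
The surplus seats go to B, D.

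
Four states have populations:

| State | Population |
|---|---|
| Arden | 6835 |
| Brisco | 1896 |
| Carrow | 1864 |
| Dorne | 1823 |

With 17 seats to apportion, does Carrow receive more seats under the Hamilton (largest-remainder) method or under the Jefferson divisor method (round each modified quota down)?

Hamilton

Hamilton: Arden 9, Brisco 3, Carrow 3, Dorne 2.
Jefferson: Arden 10, Brisco 3, Carrow 2, Dorne 2.
Carrow gets 3 under Hamilton and 2 under Jefferson.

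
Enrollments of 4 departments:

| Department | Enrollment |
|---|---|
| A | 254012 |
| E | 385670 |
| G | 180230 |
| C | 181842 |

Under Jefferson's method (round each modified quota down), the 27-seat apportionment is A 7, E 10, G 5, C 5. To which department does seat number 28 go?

Priority for the next seat is population ÷ (current seats + 1).
Priorities: A 31751.500, E 35060.909, G 30038.333, C 30307.000.
Highest priority: E.

E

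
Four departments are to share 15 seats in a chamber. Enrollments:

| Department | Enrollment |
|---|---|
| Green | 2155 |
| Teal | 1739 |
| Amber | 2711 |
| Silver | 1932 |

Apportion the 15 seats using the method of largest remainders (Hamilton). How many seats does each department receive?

Green 4; Teal 3; Amber 5; Silver 3

Standard divisor: 8537 ÷ 15 ≈ 569.133.
Standard quotas: Green 3.786, Teal 3.056, Amber 4.763, Silver 3.395.
Lower quotas: Green 3, Teal 3, Amber 4, Silver 3 (sum 13, leaving 2 seats).
Remainders in descending order: Green 0.786, Amber 0.763, Silver 0.395, Teal 0.056.
Largest remainders: Green, Amber receive the extra seats.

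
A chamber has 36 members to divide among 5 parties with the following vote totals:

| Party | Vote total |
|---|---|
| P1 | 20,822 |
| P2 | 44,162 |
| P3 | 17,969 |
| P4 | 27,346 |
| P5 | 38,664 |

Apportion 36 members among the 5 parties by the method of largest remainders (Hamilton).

P1=5; P2=11; P3=4; P4=7; P5=9

Total 148963; standard divisor 148963/36 ≈ 4137.861.
Standard quotas: P1 5.0321, P2 10.6727, P3 4.3426, P4 6.6087, P5 9.3440.
Lower quotas: P1 5, P2 10, P3 4, P4 6, P5 9 (sum 34, leaving 2 seats).
Remainders in descending order: P2 0.6727, P4 0.6087, P5 0.3440, P3 0.3426, P1 0.0321.
Largest remainders: P2, P4 receive the extra seats.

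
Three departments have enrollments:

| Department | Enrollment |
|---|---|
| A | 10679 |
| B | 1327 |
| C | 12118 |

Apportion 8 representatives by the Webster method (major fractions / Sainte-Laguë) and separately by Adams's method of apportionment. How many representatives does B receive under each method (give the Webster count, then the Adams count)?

0 and 1

Webster: A 4, B 0, C 4.
Adams: A 3, B 1, C 4.
B gets 0 under Webster and 1 under Adams.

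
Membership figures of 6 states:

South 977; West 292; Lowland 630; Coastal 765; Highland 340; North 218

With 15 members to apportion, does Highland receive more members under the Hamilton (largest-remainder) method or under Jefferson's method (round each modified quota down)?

Hamilton: South 4, West 1, Lowland 3, Coastal 4, Highland 2, North 1.
Jefferson: South 5, West 1, Lowland 3, Coastal 4, Highland 1, North 1.
Highland gets 2 under Hamilton and 1 under Jefferson.

Hamilton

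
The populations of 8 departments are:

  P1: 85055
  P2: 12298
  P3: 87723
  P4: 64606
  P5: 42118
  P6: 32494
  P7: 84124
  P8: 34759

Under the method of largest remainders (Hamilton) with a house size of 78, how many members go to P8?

6

The standard divisor is 443177/78 ≈ 5681.756.
Standard quotas: P1 14.9698, P2 2.1645, P3 15.4394, P4 11.3708, P5 7.4128, P6 5.7190, P7 14.8060, P8 6.1177.
Lower quotas: P1 14, P2 2, P3 15, P4 11, P5 7, P6 5, P7 14, P8 6 (sum 74, leaving 4 seats).
Remainders in descending order: P1 0.9698, P7 0.8060, P6 0.7190, P3 0.4394, P5 0.4128, P4 0.3708, P2 0.1645, P8 0.1177.
Largest remainders: P1, P7, P6, P3 receive the extra seats.
P8 receives 6.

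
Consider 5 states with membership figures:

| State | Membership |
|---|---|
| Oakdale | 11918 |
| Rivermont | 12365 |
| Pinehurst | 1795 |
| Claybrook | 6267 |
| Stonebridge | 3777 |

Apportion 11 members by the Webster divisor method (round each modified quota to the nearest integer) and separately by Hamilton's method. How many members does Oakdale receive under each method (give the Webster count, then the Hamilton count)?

3 and 4

Webster: Oakdale 3, Rivermont 4, Pinehurst 1, Claybrook 2, Stonebridge 1.
Hamilton: Oakdale 4, Rivermont 4, Pinehurst 0, Claybrook 2, Stonebridge 1.
Oakdale gets 3 under Webster and 4 under Hamilton.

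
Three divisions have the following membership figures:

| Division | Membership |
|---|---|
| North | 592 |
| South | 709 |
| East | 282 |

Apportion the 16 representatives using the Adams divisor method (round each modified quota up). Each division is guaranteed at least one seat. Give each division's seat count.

North=6, South=7, East=3

Standard divisor 1583/16 ≈ 98.938; standard quotas: North 5.984, South 7.166, East 2.850.
Rounding up gives 6, 8, 3 = 17 seats, so the divisor must be adjusted.
With modified divisor 110: modified quotas North 5.382, South 6.445, East 2.564.
Rounding up: North 6, South 7, East 3 (total 16).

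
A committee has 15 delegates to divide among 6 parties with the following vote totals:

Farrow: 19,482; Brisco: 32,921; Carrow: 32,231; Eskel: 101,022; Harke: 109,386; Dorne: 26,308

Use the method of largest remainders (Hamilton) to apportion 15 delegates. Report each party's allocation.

Farrow 1; Brisco 2; Carrow 1; Eskel 5; Harke 5; Dorne 1

Total 321350; standard divisor 321350/15 ≈ 21423.333.
Standard quotas: Farrow 0.9094, Brisco 1.5367, Carrow 1.5045, Eskel 4.7155, Harke 5.1059, Dorne 1.2280.
Lower quotas: Farrow 0, Brisco 1, Carrow 1, Eskel 4, Harke 5, Dorne 1 (sum 12, leaving 3 seats).
Remainders in descending order: Farrow 0.9094, Eskel 0.7155, Brisco 0.5367, Carrow 0.5045, Dorne 0.2280, Harke 0.1059.
Largest remainders: Farrow, Eskel, Brisco receive the extra seats.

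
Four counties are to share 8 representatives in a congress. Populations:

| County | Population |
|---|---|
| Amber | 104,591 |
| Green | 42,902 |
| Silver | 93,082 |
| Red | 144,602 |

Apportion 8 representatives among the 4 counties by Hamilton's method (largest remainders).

Total 385177; standard divisor 385177/8 ≈ 48147.125.
Standard quotas: Amber 2.1723, Green 0.8911, Silver 1.9333, Red 3.0033.
Lower quotas: Amber 2, Green 0, Silver 1, Red 3 (sum 6, leaving 2 seats).
Remainders in descending order: Silver 0.9333, Green 0.8911, Amber 0.1723, Red 0.0033.
Largest remainders: Silver, Green receive the extra seats.

Amber: 2, Green: 1, Silver: 2, Red: 3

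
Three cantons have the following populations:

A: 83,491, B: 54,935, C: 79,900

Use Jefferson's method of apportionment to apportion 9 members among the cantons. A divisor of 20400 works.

A: 4, B: 2, C: 3

With modified divisor 20400: modified quotas A 4.093, B 2.693, C 3.917.
Rounding down: A 4, B 2, C 3 (total 9).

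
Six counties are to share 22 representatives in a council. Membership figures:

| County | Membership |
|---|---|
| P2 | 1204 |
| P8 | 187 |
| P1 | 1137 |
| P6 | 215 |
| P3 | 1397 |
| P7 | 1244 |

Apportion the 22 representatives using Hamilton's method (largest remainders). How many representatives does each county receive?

P2=5, P8=1, P1=4, P6=1, P3=6, P7=5

The standard divisor is 5384/22 ≈ 244.727.
Standard quotas: P2 4.920, P8 0.764, P1 4.646, P6 0.879, P3 5.708, P7 5.083.
Lower quotas: P2 4, P8 0, P1 4, P6 0, P3 5, P7 5 (sum 18, leaving 4 seats).
Remainders in descending order: P2 0.920, P6 0.879, P8 0.764, P3 0.708, P1 0.646, P7 0.083.
Largest remainders: P2, P6, P8, P3 receive the extra seats.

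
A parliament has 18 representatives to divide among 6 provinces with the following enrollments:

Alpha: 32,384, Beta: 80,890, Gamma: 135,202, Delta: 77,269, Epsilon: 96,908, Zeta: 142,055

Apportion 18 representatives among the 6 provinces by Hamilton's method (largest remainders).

Alpha 1, Beta 3, Gamma 4, Delta 2, Epsilon 3, Zeta 5

Total 564708; standard divisor 564708/18 ≈ 31372.667.
Standard quotas: Alpha 1.0322, Beta 2.5784, Gamma 4.3095, Delta 2.4629, Epsilon 3.0889, Zeta 4.5280.
Lower quotas: Alpha 1, Beta 2, Gamma 4, Delta 2, Epsilon 3, Zeta 4 (sum 16, leaving 2 seats).
Remainders in descending order: Beta 0.5784, Zeta 0.5280, Delta 0.4629, Gamma 0.3095, Epsilon 0.0889, Alpha 0.0322.
The surplus seats go to Beta, Zeta.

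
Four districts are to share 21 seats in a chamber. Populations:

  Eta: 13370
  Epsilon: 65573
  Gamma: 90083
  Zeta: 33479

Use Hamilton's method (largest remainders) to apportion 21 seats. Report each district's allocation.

Eta 1, Epsilon 7, Gamma 9, Zeta 4

The standard divisor is 202505/21 ≈ 9643.095.
Standard quotas: Eta 1.3865, Epsilon 6.8000, Gamma 9.3417, Zeta 3.4718.
Lower quotas: Eta 1, Epsilon 6, Gamma 9, Zeta 3 (sum 19, leaving 2 seats).
Remainders in descending order: Epsilon 0.8000, Zeta 0.4718, Eta 0.3865, Gamma 0.3417.
Largest remainders: Epsilon, Zeta receive the extra seats.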